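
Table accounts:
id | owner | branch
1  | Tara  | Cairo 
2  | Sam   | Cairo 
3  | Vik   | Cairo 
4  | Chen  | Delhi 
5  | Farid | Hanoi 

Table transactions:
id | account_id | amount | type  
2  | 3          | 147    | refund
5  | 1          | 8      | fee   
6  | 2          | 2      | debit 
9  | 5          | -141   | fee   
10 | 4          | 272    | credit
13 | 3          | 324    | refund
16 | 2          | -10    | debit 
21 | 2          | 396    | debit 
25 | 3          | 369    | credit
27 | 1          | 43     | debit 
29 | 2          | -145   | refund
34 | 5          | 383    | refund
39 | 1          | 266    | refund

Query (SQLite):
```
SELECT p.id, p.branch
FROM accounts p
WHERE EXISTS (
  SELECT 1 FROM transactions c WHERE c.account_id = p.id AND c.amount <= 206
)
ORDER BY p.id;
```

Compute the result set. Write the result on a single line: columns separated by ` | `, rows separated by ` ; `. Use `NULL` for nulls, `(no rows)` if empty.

1 | Cairo ; 2 | Cairo ; 3 | Cairo ; 5 | Hanoi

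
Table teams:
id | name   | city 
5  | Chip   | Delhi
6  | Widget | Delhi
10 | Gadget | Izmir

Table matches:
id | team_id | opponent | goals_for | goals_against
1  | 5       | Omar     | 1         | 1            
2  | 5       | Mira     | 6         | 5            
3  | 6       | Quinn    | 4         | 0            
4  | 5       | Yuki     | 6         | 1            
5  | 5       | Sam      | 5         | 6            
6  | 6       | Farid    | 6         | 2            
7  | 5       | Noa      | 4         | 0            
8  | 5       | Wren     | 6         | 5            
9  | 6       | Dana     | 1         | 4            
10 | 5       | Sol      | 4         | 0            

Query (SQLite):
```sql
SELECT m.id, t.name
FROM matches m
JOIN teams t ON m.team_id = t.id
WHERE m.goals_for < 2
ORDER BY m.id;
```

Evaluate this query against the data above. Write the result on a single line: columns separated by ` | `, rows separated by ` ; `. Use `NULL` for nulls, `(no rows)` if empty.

1 | Chip ; 9 | Widget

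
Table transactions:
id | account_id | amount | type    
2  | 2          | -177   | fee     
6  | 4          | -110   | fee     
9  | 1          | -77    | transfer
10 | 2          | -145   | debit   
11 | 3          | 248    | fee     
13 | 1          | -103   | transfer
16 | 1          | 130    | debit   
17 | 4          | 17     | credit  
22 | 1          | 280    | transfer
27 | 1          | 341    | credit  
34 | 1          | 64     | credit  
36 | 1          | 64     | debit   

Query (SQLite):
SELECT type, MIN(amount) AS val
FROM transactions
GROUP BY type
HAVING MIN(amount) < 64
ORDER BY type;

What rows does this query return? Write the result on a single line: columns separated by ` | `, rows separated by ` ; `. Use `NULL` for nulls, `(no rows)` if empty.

credit | 17 ; debit | -145 ; fee | -177 ; transfer | -103

Partition transactions by type; compute MIN(amount) within each group.
HAVING: keep groups where MIN(amount) < 64.
  credit: ids {17, 27, 34} → MIN(amount)=17
  debit: ids {10, 16, 36} → MIN(amount)=-145
  fee: ids {2, 6, 11} → MIN(amount)=-177
  transfer: ids {9, 13, 22} → MIN(amount)=-103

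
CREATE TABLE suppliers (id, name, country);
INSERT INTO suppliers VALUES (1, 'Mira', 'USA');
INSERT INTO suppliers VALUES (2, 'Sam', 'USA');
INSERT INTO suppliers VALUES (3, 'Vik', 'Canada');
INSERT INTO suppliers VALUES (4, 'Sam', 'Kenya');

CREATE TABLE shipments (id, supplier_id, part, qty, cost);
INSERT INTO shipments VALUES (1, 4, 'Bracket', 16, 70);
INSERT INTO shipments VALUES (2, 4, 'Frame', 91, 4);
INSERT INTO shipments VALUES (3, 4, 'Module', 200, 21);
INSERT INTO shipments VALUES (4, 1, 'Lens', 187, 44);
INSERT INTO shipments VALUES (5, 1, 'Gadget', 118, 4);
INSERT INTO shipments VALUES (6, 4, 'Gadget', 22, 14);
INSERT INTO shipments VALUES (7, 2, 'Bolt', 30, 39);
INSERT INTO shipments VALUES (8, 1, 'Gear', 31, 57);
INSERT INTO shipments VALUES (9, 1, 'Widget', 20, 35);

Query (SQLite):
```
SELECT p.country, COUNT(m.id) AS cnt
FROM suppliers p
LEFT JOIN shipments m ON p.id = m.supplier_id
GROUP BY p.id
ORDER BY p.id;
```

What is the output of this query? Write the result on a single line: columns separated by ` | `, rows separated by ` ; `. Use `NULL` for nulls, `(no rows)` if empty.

USA | 4 ; USA | 1 ; Canada | 0 ; Kenya | 4

LEFT JOIN keeps every suppliers row; unmatched ones get NULL for shipments columns.
Group by suppliers.id and compute COUNT(m.id). COUNT(col) of an all-NULL group is 0.
  1: ids {4, 5, 8, 9} → COUNT(m.id)=4
  2: ids {7} → COUNT(m.id)=1
  3: ids {—} → COUNT(m.id)=0
  4: ids {1, 2, 3, 6} → COUNT(m.id)=4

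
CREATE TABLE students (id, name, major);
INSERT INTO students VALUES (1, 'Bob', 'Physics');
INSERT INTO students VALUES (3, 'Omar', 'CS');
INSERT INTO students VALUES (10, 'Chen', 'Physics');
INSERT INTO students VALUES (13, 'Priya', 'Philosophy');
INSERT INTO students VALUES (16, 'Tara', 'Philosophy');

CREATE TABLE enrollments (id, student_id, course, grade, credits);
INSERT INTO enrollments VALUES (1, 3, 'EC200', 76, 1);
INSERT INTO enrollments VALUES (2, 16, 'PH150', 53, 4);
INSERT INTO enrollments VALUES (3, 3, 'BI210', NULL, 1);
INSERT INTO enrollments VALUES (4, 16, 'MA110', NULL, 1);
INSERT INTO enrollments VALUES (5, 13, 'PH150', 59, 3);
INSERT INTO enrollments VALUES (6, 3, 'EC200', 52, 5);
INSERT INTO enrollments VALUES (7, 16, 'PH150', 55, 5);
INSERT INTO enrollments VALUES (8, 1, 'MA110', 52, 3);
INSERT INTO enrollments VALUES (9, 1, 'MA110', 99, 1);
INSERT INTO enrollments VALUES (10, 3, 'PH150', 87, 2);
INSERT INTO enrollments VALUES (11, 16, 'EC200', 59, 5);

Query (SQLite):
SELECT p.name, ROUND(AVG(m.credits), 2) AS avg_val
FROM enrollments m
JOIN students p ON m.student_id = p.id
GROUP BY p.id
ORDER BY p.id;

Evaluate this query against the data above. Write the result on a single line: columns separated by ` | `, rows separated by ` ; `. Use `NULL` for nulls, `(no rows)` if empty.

Join each enrollments row to its students via student_id.
Group joined rows by students.id; compute ROUND(AVG(m.credits), 2) per group.
  1: ids {8, 9} → ROUND(AVG(m.credits), 2)=2
  3: ids {1, 3, 6, 10} → ROUND(AVG(m.credits), 2)=2.25
  13: ids {5} → ROUND(AVG(m.credits), 2)=3
  16: ids {2, 4, 7, 11} → ROUND(AVG(m.credits), 2)=3.75

Bob | 2 ; Omar | 2.25 ; Priya | 3 ; Tara | 3.75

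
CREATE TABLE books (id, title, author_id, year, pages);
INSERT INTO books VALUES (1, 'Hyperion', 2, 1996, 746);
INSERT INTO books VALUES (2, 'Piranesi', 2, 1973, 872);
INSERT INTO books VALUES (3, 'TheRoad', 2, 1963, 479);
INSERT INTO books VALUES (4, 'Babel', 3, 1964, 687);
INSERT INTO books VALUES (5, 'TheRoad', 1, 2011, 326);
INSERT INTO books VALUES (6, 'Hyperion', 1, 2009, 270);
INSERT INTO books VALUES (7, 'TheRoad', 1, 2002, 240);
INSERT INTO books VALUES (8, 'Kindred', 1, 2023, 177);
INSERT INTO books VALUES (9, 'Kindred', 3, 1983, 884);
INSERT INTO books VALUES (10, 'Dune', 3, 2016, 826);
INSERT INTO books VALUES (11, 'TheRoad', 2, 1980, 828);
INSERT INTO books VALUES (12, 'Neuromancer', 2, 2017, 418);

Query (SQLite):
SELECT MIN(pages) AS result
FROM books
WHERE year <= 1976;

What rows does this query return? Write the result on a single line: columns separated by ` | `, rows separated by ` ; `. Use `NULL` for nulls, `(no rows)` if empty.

479

Rows where year <= 1976 → pages values: [872, 479, 687].
MIN of non-NULL values = 479.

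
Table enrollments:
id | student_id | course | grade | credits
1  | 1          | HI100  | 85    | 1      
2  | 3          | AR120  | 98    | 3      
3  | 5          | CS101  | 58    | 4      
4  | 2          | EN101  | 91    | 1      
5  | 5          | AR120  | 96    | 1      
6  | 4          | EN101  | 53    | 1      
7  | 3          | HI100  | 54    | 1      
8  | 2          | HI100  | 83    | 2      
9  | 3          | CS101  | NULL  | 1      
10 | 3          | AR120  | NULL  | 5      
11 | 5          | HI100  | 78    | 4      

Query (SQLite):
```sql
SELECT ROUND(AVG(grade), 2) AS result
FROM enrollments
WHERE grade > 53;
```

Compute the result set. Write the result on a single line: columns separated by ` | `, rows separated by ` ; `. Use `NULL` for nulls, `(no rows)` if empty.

Rows where grade > 53 → grade values: [85, 98, 58, 91, 96, 54, 83, 78].
AVG = 643 / 8 (rounded to 2 dp).

80.38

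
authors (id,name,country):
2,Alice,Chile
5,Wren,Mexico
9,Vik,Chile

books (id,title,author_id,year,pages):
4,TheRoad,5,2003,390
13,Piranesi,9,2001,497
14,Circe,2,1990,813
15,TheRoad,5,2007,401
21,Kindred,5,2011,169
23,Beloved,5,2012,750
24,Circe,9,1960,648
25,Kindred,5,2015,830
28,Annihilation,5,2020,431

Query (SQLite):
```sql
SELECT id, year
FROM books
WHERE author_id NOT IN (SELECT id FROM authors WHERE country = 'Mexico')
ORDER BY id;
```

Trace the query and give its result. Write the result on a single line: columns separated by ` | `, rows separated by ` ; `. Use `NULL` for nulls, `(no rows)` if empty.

Inner query: authors.id where country = 'Mexico'.
Outer: keep books rows whose author_id is not in that set.
Inner query → {5}

13 | 2001 ; 14 | 1990 ; 24 | 1960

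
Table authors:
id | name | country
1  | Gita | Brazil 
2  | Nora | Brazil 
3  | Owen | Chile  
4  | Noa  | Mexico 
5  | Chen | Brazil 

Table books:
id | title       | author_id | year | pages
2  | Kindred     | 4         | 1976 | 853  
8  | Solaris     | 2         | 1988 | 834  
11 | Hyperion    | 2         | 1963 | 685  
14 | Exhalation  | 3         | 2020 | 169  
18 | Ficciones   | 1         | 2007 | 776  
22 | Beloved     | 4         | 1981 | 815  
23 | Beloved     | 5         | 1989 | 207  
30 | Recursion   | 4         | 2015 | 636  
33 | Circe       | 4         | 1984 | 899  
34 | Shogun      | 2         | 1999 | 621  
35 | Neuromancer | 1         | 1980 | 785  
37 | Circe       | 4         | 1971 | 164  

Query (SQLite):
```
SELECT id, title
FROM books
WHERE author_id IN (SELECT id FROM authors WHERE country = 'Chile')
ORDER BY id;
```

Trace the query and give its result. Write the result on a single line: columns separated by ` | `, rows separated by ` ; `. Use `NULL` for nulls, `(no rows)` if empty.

Inner query: authors.id where country = 'Chile'.
Outer: keep books rows whose author_id is in that set.
Inner query → {3}

14 | Exhalation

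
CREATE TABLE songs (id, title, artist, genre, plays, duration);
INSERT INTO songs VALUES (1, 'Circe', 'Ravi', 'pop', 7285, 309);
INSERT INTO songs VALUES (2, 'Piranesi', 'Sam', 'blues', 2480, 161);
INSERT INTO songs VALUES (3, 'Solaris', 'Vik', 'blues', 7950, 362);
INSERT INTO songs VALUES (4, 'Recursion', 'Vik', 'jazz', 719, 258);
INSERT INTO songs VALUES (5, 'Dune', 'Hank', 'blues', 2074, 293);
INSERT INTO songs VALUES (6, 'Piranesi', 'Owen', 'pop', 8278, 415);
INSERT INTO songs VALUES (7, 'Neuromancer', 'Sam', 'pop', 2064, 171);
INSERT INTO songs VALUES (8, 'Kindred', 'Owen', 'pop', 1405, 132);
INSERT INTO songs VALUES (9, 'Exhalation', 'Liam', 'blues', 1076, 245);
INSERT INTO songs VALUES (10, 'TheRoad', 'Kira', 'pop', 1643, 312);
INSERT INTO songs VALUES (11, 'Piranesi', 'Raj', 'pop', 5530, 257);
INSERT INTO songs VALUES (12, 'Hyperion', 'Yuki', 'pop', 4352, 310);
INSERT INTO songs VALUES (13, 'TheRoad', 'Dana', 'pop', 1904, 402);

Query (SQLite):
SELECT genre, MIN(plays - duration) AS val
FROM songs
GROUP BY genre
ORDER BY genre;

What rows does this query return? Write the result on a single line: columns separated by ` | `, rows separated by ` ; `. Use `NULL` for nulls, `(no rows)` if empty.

blues | 831 ; jazz | 461 ; pop | 1273

For each row compute plays - duration.
Group by genre; take MIN of the expression per group.
  blues: ids {2, 3, 5, 9} → MIN(plays - duration)=831
  jazz: ids {4} → MIN(plays - duration)=461
  pop: ids {1, 6, 7, 8, 10, 11, 12, 13} → MIN(plays - duration)=1273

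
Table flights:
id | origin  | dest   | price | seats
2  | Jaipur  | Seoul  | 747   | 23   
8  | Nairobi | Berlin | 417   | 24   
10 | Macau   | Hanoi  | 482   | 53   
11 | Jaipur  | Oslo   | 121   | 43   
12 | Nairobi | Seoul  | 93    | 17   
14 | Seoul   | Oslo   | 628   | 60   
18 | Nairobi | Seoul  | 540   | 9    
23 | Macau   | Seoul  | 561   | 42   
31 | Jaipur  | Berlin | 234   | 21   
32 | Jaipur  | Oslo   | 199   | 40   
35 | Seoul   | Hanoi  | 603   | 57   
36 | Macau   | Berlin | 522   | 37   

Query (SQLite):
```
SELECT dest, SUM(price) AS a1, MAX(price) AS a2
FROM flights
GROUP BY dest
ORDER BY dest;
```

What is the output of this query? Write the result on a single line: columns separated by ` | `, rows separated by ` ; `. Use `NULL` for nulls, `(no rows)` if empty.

Berlin | 1173 | 522 ; Hanoi | 1085 | 603 ; Oslo | 948 | 628 ; Seoul | 1941 | 747

Group flights by dest.
Per group compute: SUM(price), MAX(price).
  Berlin: ids {8, 31, 36} → SUM(price)=1173, MAX(price)=522
  Hanoi: ids {10, 35} → SUM(price)=1085, MAX(price)=603
  Oslo: ids {11, 14, 32} → SUM(price)=948, MAX(price)=628
  Seoul: ids {2, 12, 18, 23} → SUM(price)=1941, MAX(price)=747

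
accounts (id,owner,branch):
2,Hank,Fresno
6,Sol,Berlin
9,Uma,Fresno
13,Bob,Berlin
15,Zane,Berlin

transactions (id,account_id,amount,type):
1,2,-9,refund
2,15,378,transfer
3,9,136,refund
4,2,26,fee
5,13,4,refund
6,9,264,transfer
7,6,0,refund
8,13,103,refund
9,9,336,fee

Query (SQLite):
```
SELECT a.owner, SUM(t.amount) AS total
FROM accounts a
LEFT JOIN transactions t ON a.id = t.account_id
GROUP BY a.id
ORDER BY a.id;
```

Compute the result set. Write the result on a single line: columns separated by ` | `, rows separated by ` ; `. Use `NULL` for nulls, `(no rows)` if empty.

LEFT JOIN keeps every accounts row; unmatched ones get NULL for transactions columns.
Group by accounts.id and compute SUM(t.amount). SUM over an all-NULL group is NULL.
  2: ids {1, 4} → SUM(t.amount)=17
  6: ids {7} → SUM(t.amount)=0
  9: ids {3, 6, 9} → SUM(t.amount)=736
  13: ids {5, 8} → SUM(t.amount)=107
  15: ids {2} → SUM(t.amount)=378

Hank | 17 ; Sol | 0 ; Uma | 736 ; Bob | 107 ; Zane | 378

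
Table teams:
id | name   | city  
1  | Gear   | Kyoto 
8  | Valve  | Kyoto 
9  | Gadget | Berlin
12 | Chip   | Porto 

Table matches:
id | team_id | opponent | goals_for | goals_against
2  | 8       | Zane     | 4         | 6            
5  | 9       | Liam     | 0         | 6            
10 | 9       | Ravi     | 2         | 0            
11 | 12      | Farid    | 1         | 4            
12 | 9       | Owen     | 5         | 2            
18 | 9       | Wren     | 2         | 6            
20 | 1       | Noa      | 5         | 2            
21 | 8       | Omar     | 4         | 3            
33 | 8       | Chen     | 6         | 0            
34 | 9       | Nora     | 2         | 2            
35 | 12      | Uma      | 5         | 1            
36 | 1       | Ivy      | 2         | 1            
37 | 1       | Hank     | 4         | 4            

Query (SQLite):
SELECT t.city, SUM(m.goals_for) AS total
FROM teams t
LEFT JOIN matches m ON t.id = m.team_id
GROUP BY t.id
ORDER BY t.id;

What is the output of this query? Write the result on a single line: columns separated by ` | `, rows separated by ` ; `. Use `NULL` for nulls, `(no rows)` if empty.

LEFT JOIN keeps every teams row; unmatched ones get NULL for matches columns.
Group by teams.id and compute SUM(m.goals_for). SUM over an all-NULL group is NULL.
  1: ids {20, 36, 37} → SUM(m.goals_for)=11
  8: ids {2, 21, 33} → SUM(m.goals_for)=14
  9: ids {5, 10, 12, 18, 34} → SUM(m.goals_for)=11
  12: ids {11, 35} → SUM(m.goals_for)=6

Kyoto | 11 ; Kyoto | 14 ; Berlin | 11 ; Porto | 6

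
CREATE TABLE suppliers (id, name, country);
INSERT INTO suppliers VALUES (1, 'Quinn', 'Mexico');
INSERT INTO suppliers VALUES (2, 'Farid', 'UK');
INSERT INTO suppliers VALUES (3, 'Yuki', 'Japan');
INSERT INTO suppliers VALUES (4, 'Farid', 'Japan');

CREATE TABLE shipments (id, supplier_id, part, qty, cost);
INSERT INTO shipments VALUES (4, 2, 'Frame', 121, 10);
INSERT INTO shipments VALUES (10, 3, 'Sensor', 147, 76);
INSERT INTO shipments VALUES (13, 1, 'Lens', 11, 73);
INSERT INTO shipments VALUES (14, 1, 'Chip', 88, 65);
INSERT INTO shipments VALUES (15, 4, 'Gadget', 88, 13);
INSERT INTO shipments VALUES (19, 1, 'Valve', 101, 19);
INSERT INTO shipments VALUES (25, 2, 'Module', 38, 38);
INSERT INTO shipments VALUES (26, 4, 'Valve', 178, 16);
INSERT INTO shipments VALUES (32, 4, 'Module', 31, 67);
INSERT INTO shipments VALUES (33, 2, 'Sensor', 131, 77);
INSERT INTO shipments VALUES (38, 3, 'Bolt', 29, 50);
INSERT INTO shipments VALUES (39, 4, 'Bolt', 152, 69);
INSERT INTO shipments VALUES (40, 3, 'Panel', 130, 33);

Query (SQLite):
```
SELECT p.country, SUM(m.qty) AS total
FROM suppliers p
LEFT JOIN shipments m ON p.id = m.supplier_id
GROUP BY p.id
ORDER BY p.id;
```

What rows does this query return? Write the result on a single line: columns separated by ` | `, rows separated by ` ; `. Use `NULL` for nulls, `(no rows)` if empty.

Mexico | 200 ; UK | 290 ; Japan | 306 ; Japan | 449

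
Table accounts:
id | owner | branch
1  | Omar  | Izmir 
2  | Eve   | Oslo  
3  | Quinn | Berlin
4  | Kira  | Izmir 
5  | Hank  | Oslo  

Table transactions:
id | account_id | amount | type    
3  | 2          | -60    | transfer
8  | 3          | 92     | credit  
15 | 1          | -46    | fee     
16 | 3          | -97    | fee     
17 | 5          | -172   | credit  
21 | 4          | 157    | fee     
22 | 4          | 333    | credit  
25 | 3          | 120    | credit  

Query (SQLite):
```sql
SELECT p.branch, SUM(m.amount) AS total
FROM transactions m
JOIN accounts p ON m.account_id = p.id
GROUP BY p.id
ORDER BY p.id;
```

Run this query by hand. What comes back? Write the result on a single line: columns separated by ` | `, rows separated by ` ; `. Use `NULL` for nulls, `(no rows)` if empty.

Join each transactions row to its accounts via account_id.
Group joined rows by accounts.id; compute SUM(m.amount) per group.
  1: ids {15} → SUM(m.amount)=-46
  2: ids {3} → SUM(m.amount)=-60
  3: ids {8, 16, 25} → SUM(m.amount)=115
  4: ids {21, 22} → SUM(m.amount)=490
  5: ids {17} → SUM(m.amount)=-172

Izmir | -46 ; Oslo | -60 ; Berlin | 115 ; Izmir | 490 ; Oslo | -172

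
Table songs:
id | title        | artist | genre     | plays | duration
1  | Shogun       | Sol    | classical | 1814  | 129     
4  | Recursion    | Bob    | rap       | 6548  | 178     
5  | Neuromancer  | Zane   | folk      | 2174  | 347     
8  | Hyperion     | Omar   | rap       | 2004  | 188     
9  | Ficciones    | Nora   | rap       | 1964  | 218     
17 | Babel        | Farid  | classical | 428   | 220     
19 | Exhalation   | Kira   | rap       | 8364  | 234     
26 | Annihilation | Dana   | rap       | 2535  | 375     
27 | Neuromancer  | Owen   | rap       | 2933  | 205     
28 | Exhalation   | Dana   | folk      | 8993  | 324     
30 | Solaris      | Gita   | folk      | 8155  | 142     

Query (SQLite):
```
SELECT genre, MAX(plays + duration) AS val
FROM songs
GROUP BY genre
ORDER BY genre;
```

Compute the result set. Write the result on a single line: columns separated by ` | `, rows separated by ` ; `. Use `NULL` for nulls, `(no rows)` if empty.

For each row compute plays + duration.
Group by genre; take MAX of the expression per group.
  classical: ids {1, 17} → MAX(plays + duration)=1943
  folk: ids {5, 28, 30} → MAX(plays + duration)=9317
  rap: ids {4, 8, 9, 19, 26, 27} → MAX(plays + duration)=8598

classical | 1943 ; folk | 9317 ; rap | 8598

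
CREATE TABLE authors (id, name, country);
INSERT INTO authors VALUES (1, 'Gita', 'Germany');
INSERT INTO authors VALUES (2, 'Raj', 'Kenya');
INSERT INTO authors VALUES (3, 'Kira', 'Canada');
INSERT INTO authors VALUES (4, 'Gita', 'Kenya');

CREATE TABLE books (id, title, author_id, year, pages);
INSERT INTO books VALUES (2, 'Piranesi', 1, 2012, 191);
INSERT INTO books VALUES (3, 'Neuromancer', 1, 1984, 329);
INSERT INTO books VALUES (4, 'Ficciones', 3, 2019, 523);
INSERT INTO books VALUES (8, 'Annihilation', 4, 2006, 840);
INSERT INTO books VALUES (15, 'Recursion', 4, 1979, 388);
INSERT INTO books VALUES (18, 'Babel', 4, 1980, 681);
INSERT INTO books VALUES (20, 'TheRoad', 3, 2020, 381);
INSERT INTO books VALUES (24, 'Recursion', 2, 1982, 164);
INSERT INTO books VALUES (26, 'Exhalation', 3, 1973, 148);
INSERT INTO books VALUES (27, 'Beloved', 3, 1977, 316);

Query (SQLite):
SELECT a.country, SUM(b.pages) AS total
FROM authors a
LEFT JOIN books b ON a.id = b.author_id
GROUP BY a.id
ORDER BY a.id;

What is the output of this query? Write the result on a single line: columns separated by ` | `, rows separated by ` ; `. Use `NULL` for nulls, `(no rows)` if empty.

LEFT JOIN keeps every authors row; unmatched ones get NULL for books columns.
Group by authors.id and compute SUM(b.pages). SUM over an all-NULL group is NULL.
  1: ids {2, 3} → SUM(b.pages)=520
  2: ids {24} → SUM(b.pages)=164
  3: ids {4, 20, 26, 27} → SUM(b.pages)=1368
  4: ids {8, 15, 18} → SUM(b.pages)=1909

Germany | 520 ; Kenya | 164 ; Canada | 1368 ; Kenya | 1909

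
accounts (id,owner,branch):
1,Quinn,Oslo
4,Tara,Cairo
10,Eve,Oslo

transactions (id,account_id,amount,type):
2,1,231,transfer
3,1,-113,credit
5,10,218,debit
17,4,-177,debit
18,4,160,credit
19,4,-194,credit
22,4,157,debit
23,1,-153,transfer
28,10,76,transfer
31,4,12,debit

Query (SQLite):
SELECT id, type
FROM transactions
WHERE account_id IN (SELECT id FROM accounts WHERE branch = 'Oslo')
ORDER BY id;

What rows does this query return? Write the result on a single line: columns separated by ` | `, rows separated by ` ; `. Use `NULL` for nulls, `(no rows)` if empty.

Inner query: accounts.id where branch = 'Oslo'.
Outer: keep transactions rows whose account_id is in that set.
Inner query → {1, 10}

2 | transfer ; 3 | credit ; 5 | debit ; 23 | transfer ; 28 | transfer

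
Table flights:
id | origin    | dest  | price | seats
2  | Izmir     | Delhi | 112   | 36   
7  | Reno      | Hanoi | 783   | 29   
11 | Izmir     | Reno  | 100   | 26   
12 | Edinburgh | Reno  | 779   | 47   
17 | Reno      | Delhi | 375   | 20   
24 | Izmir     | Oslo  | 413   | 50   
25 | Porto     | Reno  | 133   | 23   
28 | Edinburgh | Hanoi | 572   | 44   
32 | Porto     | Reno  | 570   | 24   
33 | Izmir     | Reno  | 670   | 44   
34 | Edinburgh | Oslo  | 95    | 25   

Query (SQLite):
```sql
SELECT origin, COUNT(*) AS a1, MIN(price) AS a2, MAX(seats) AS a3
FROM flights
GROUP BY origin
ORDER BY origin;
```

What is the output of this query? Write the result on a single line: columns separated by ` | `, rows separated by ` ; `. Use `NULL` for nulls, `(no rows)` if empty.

Edinburgh | 3 | 95 | 47 ; Izmir | 4 | 100 | 50 ; Porto | 2 | 133 | 24 ; Reno | 2 | 375 | 29

Group flights by origin.
Per group compute: COUNT(*), MIN(price), MAX(seats).
  Edinburgh: ids {12, 28, 34} → COUNT(*)=3, MIN(price)=95, MAX(seats)=47
  Izmir: ids {2, 11, 24, 33} → COUNT(*)=4, MIN(price)=100, MAX(seats)=50
  Porto: ids {25, 32} → COUNT(*)=2, MIN(price)=133, MAX(seats)=24
  Reno: ids {7, 17} → COUNT(*)=2, MIN(price)=375, MAX(seats)=29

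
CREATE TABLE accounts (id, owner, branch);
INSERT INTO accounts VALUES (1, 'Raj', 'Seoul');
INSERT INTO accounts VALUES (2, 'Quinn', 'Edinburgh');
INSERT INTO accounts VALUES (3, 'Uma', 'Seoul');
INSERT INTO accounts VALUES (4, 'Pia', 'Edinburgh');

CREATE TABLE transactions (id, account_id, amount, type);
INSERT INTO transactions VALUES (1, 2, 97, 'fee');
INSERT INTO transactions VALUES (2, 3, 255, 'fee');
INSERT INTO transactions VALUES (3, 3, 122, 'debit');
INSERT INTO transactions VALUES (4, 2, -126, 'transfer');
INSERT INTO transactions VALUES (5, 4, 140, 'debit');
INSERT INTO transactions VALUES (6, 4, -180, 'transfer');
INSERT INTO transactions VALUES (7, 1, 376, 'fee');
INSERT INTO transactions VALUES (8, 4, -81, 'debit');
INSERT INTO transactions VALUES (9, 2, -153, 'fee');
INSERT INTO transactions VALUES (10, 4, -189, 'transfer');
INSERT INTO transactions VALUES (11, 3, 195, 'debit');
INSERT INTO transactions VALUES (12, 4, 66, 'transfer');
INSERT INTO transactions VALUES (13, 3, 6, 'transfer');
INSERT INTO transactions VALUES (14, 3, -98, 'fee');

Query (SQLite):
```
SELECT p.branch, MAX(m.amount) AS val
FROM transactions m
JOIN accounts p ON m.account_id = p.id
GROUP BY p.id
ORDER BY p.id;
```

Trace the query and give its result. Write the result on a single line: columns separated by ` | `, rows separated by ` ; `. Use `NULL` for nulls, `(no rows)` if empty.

Seoul | 376 ; Edinburgh | 97 ; Seoul | 255 ; Edinburgh | 140

Join each transactions row to its accounts via account_id.
Group joined rows by accounts.id; compute MAX(m.amount) per group.
  1: ids {7} → MAX(m.amount)=376
  2: ids {1, 4, 9} → MAX(m.amount)=97
  3: ids {2, 3, 11, 13, 14} → MAX(m.amount)=255
  4: ids {5, 6, 8, 10, 12} → MAX(m.amount)=140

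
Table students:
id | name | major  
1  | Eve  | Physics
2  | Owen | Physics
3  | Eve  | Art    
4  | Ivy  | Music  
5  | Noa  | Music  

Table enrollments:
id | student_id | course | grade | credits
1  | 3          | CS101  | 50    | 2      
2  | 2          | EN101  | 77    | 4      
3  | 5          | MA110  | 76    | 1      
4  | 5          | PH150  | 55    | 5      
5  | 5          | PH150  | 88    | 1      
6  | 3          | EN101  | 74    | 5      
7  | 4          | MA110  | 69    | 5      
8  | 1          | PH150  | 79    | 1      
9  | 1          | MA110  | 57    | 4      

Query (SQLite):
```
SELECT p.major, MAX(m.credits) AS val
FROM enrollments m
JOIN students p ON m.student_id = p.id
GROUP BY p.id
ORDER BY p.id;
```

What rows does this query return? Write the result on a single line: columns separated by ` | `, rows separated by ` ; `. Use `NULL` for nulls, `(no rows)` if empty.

Physics | 4 ; Physics | 4 ; Art | 5 ; Music | 5 ; Music | 5

Join each enrollments row to its students via student_id.
Group joined rows by students.id; compute MAX(m.credits) per group.
  1: ids {8, 9} → MAX(m.credits)=4
  2: ids {2} → MAX(m.credits)=4
  3: ids {1, 6} → MAX(m.credits)=5
  4: ids {7} → MAX(m.credits)=5
  5: ids {3, 4, 5} → MAX(m.credits)=5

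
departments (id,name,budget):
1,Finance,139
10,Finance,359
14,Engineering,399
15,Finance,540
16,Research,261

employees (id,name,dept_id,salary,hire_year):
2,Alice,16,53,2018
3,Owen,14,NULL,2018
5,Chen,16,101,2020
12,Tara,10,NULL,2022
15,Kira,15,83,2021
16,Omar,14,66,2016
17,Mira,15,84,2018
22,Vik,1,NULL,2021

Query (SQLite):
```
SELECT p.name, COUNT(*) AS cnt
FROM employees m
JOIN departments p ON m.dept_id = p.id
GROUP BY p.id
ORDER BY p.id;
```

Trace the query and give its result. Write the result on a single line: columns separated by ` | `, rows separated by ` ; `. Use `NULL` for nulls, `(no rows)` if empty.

Finance | 1 ; Finance | 1 ; Engineering | 2 ; Finance | 2 ; Research | 2

Join each employees row to its departments via dept_id.
Group joined rows by departments.id; compute COUNT(*) per group.
  1: ids {22} → COUNT(*)=1
  10: ids {12} → COUNT(*)=1
  14: ids {3, 16} → COUNT(*)=2
  15: ids {15, 17} → COUNT(*)=2
  16: ids {2, 5} → COUNT(*)=2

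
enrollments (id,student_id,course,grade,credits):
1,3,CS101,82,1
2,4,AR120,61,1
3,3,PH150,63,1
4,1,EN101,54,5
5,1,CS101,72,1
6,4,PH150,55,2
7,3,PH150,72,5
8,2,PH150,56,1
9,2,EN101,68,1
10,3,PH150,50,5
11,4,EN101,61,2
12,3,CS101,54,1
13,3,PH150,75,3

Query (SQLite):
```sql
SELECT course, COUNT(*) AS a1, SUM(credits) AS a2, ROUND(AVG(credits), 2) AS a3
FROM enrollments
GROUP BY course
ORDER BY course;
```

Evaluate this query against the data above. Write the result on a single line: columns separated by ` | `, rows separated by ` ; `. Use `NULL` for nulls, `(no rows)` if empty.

AR120 | 1 | 1 | 1 ; CS101 | 3 | 3 | 1 ; EN101 | 3 | 8 | 2.67 ; PH150 | 6 | 17 | 2.83

Group enrollments by course.
Per group compute: COUNT(*), SUM(credits), ROUND(AVG(credits), 2).
  AR120: ids {2} → COUNT(*)=1, SUM(credits)=1, ROUND(AVG(credits), 2)=1
  CS101: ids {1, 5, 12} → COUNT(*)=3, SUM(credits)=3, ROUND(AVG(credits), 2)=1
  EN101: ids {4, 9, 11} → COUNT(*)=3, SUM(credits)=8, ROUND(AVG(credits), 2)=2.67
  PH150: ids {3, 6, 7, 8, 10, 13} → COUNT(*)=6, SUM(credits)=17, ROUND(AVG(credits), 2)=2.83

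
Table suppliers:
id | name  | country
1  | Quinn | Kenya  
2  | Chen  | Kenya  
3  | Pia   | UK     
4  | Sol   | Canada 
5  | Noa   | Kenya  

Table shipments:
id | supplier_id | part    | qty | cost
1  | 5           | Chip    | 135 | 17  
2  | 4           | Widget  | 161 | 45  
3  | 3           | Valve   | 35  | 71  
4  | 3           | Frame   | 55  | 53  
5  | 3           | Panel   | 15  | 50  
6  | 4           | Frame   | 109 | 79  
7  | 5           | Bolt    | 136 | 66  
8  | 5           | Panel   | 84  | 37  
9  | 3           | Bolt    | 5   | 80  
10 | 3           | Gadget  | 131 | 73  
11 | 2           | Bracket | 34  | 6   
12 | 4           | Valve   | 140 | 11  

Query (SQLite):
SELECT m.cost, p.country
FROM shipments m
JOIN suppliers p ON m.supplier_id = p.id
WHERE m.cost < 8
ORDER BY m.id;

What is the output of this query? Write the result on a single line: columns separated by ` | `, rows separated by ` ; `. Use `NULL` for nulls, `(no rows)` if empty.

Each shipments row matches the suppliers row where supplier_id = suppliers.id.
Then keep rows with m.cost < 8.

6 | Kenya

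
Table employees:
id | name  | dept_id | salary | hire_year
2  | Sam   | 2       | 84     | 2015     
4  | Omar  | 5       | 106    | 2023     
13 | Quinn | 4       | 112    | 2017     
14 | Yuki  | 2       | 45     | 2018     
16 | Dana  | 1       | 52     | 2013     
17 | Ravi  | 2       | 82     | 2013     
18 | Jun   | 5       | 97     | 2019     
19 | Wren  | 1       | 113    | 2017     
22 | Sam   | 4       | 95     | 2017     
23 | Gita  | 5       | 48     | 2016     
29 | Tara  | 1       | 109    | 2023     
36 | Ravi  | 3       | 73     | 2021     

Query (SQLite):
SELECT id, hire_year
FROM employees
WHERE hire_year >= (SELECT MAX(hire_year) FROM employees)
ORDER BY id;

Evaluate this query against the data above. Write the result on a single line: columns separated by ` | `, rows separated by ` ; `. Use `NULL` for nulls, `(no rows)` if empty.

4 | 2023 ; 29 | 2023

Scalar subquery: MAX(hire_year) over all employees rows = 2023.
Keep rows where hire_year >= that value.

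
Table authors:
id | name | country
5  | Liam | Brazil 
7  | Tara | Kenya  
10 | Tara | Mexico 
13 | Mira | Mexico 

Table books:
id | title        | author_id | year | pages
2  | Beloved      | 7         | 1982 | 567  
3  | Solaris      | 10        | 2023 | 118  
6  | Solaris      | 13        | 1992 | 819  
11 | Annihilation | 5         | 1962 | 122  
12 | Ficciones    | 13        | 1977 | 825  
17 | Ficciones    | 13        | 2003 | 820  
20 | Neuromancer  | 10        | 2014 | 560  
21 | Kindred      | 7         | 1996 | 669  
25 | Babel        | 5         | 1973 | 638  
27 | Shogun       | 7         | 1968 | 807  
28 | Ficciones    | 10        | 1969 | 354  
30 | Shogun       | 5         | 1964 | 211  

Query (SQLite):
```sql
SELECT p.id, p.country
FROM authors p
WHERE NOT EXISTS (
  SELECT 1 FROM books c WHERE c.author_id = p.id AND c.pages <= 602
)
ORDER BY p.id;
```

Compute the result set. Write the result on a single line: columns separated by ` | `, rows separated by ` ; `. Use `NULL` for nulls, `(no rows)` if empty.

13 | Mexico

For each authors row, check whether any books with matching author_id has pages <= 602.
Keep rows where that is false.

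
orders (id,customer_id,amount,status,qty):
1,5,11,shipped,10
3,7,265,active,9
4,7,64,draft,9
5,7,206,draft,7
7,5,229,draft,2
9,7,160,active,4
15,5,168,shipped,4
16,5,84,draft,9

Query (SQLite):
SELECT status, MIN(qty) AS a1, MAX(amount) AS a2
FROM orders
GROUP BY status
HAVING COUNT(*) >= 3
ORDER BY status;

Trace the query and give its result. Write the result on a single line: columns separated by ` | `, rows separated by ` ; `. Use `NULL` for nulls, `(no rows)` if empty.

Group orders by status.
Per group compute: MIN(qty), MAX(amount).
HAVING: drop groups with fewer than 3 rows.
  active: ids {3, 9} → MIN(qty)=4, MAX(amount)=265
  draft: ids {4, 5, 7, 16} → MIN(qty)=2, MAX(amount)=229
  shipped: ids {1, 15} → MIN(qty)=4, MAX(amount)=168

draft | 2 | 229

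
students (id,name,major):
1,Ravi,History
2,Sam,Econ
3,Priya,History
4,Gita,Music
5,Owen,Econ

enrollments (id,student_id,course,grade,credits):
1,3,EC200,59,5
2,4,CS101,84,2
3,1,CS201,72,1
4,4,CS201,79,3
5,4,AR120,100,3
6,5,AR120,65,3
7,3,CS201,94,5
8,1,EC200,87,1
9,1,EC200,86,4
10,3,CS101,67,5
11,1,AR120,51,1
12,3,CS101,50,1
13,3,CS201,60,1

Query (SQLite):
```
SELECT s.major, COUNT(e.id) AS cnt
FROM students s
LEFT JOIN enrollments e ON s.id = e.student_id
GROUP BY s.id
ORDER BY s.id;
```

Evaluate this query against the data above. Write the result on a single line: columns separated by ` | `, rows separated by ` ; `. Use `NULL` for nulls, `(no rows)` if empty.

LEFT JOIN keeps every students row; unmatched ones get NULL for enrollments columns.
Group by students.id and compute COUNT(e.id). COUNT(col) of an all-NULL group is 0.
  1: ids {3, 8, 9, 11} → COUNT(e.id)=4
  2: ids {—} → COUNT(e.id)=0
  3: ids {1, 7, 10, 12, 13} → COUNT(e.id)=5
  4: ids {2, 4, 5} → COUNT(e.id)=3
  5: ids {6} → COUNT(e.id)=1

History | 4 ; Econ | 0 ; History | 5 ; Music | 3 ; Econ | 1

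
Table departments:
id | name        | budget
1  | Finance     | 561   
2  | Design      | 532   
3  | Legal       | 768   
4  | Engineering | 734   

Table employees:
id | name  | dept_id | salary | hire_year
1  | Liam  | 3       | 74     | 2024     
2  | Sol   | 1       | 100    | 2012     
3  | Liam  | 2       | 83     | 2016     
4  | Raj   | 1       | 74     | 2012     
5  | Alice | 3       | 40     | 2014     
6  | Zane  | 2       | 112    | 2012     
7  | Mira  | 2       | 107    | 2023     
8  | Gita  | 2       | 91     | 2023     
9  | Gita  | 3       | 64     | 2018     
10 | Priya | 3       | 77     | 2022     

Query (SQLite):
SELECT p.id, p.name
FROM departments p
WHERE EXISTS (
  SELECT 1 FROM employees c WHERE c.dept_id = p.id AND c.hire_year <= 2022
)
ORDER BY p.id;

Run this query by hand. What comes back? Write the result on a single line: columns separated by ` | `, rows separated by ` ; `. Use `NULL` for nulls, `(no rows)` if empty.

For each departments row, check whether any employees with matching dept_id has hire_year <= 2022.
Keep rows where that is true.

1 | Finance ; 2 | Design ; 3 | Legal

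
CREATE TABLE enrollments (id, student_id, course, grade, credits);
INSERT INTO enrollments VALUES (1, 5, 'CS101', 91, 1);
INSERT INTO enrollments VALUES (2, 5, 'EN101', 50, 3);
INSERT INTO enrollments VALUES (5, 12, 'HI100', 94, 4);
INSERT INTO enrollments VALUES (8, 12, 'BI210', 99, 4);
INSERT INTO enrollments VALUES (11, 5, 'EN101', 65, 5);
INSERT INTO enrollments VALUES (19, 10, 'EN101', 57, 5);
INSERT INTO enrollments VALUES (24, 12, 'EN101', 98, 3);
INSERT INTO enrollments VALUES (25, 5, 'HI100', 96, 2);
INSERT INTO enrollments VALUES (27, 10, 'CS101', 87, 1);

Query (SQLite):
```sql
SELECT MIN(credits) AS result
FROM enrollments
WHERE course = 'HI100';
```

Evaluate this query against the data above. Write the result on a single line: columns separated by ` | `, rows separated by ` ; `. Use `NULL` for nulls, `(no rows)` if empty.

2

Rows where course='HI100' → credits values: [4, 2].
MIN of non-NULL values = 2.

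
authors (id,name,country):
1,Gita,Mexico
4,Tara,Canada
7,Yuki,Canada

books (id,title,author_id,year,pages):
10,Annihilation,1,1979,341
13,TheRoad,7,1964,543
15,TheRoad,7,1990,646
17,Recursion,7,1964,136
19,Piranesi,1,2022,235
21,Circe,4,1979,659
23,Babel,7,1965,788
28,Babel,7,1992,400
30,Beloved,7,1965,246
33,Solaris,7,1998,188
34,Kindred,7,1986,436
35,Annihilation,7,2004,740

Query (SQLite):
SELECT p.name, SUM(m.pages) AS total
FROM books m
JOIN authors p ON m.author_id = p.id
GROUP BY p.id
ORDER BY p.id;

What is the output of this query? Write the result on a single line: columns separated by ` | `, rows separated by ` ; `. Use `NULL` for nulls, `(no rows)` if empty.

Gita | 576 ; Tara | 659 ; Yuki | 4123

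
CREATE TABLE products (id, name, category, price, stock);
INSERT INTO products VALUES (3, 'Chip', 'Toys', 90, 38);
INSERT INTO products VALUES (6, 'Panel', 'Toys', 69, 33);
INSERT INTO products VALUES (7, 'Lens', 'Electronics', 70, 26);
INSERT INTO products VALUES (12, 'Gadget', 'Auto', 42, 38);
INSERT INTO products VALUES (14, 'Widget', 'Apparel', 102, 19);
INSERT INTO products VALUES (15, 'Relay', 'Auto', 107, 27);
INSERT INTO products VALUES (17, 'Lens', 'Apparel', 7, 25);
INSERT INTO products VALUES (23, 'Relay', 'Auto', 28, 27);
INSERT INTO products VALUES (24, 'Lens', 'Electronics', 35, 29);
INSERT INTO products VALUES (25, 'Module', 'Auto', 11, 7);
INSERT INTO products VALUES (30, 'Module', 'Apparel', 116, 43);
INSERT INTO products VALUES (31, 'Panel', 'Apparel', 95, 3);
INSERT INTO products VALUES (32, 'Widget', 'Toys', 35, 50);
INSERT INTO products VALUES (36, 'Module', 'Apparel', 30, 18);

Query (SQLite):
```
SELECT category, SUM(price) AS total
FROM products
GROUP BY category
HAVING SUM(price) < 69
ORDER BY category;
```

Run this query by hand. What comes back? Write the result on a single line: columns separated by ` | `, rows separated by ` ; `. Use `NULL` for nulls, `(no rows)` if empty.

Partition products by category; compute SUM(price) within each group.
HAVING: keep groups where SUM(price) < 69.
  Apparel: ids {14, 17, 30, 31, 36} → SUM(price)=350
  Auto: ids {12, 15, 23, 25} → SUM(price)=188
  Electronics: ids {7, 24} → SUM(price)=105
  Toys: ids {3, 6, 32} → SUM(price)=194

(no rows)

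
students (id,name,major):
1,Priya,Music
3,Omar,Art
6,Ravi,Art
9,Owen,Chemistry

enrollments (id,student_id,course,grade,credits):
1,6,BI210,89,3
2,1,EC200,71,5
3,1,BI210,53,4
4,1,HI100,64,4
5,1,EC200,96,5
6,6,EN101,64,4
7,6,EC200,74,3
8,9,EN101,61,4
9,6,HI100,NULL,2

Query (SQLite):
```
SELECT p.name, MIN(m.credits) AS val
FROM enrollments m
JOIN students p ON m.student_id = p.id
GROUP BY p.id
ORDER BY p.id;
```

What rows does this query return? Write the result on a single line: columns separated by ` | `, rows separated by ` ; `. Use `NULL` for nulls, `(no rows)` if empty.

Join each enrollments row to its students via student_id.
Group joined rows by students.id; compute MIN(m.credits) per group.
  1: ids {2, 3, 4, 5} → MIN(m.credits)=4
  6: ids {1, 6, 7, 9} → MIN(m.credits)=2
  9: ids {8} → MIN(m.credits)=4

Priya | 4 ; Ravi | 2 ; Owen | 4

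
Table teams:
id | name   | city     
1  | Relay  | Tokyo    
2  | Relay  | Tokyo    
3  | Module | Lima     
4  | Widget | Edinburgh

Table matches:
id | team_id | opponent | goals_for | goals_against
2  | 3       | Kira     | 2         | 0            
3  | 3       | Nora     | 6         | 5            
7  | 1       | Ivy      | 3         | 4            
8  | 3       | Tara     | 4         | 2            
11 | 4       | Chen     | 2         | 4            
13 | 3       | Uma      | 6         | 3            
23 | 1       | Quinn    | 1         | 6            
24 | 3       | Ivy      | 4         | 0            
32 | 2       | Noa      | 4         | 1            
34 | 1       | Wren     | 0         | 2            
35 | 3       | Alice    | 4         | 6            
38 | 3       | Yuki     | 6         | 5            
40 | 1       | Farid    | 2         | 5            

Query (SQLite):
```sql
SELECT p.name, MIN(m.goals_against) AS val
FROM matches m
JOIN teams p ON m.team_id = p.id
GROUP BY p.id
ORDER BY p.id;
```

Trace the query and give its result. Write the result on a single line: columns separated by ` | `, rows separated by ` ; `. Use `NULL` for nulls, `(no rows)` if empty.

Join each matches row to its teams via team_id.
Group joined rows by teams.id; compute MIN(m.goals_against) per group.
  1: ids {7, 23, 34, 40} → MIN(m.goals_against)=2
  2: ids {32} → MIN(m.goals_against)=1
  3: ids {2, 3, 8, 13, 24, 35, 38} → MIN(m.goals_against)=0
  4: ids {11} → MIN(m.goals_against)=4

Relay | 2 ; Relay | 1 ; Module | 0 ; Widget | 4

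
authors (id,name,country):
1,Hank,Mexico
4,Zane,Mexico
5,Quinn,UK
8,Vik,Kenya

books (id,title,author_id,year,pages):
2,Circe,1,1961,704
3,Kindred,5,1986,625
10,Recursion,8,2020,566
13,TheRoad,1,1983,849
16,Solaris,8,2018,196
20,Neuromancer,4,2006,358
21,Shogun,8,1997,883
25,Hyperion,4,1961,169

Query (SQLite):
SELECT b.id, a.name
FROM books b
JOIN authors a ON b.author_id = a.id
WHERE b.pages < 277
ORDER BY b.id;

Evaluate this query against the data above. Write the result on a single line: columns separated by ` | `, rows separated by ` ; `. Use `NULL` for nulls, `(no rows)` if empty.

Each books row matches the authors row where author_id = authors.id.
Then keep rows with b.pages < 277.

16 | Vik ; 25 | Zane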